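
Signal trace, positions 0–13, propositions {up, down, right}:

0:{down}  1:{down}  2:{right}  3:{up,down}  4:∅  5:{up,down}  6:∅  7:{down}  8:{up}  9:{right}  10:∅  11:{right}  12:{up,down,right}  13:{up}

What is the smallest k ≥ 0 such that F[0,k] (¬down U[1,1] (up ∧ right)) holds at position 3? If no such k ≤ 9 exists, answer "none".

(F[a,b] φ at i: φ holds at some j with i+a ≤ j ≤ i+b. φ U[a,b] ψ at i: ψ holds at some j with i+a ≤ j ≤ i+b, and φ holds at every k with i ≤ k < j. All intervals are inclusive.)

8

Scan j = 3,4,… for (¬down U[1,1] (up ∧ right)):
  j=3: fails
  j=4: fails
  j=5: fails
  j=6: fails
  j=7: fails
  j=8: fails
  j=9: fails
  j=10: fails
  j=11: holds
First hit at j=11, so smallest k = 11-3 = 8.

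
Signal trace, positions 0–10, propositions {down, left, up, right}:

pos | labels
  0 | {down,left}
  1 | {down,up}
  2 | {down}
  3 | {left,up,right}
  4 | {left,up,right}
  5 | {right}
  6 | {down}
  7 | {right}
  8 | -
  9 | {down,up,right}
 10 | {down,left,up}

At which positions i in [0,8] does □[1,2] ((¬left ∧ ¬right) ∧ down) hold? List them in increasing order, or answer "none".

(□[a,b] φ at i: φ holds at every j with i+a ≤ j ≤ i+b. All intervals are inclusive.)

0

Evaluate at each i in [0,8]:
  i=0: ✓ (all of [1,2])
  i=1: ✗ (fails at j=3)
  i=2: ✗ (fails at j=3)
  i=3: ✗ (fails at j=4)
  i=4: ✗ (fails at j=5)
  i=5: ✗ (fails at j=7)
  i=6: ✗ (fails at j=7)
  i=7: ✗ (fails at j=8)
  i=8: ✗ (fails at j=9)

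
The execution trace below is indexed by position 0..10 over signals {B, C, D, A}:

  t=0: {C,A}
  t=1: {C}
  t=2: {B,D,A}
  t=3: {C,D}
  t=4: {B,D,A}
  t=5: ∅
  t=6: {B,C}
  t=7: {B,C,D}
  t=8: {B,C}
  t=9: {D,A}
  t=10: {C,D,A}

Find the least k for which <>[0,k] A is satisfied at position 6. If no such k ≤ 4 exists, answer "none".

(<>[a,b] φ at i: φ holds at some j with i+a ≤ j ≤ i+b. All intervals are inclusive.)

Scan j = 6,7,… for A:
  j=6: fails
  j=7: fails
  j=8: fails
  j=9: holds
First hit at j=9, so smallest k = 9-6 = 3.

3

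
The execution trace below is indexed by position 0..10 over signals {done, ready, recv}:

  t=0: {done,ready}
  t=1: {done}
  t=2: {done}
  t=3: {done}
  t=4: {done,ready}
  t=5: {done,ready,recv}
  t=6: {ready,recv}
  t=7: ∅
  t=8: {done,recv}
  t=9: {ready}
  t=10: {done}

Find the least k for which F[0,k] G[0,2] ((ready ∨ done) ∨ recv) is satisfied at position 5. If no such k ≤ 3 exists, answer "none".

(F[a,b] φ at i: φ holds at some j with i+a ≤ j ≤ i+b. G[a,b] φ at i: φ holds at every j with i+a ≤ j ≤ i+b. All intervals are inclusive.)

Scan j = 5,6,… for G[0,2] ((ready ∨ done) ∨ recv):
  j=5: fails
  j=6: fails
  j=7: fails
  j=8: holds
First hit at j=8, so smallest k = 8-5 = 3.

3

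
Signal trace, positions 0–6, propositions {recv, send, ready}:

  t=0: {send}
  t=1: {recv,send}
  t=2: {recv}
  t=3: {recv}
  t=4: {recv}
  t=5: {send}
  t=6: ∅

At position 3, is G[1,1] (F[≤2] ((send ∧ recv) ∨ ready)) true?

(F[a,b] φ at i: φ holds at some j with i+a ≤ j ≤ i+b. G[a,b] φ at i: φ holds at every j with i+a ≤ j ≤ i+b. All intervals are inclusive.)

Check F[≤2] ((send ∧ recv) ∨ ready) at every j in [4,4]:
  j=4: fails (none in [4,6])
Fails at j=4 → formula fails.

False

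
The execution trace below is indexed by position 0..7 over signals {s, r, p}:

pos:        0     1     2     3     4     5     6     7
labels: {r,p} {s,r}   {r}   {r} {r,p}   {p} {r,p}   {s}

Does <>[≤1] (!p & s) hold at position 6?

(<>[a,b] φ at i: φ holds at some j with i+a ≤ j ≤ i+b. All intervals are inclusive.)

Check (!p & s) at each j in [6,7]:
  j=6: false
  j=7: true
Found at j=7 → formula holds.

Holds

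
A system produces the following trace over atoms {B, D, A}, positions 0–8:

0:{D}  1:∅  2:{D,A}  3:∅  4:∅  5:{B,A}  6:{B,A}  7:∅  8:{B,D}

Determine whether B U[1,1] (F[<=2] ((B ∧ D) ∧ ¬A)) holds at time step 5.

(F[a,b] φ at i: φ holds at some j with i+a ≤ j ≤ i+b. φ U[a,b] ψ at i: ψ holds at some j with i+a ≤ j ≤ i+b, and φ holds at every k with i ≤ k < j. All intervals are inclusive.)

True

Need some j in [6,6] with F[<=2] ((B ∧ D) ∧ ¬A), and B at every k in [5,j-1].
  j=6: F[<=2] ((B ∧ D) ∧ ¬A) holds; B holds at every k in [5,5] → satisfied.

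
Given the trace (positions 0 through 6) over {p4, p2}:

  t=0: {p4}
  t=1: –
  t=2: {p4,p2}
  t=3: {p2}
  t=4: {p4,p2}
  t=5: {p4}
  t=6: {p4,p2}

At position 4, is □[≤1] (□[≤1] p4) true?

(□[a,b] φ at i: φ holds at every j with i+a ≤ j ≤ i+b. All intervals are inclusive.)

True

Check □[≤1] p4 at every j in [4,5]:
  j=4: holds on [4,5]
  j=5: holds on [5,6]
All positions satisfy it → formula holds.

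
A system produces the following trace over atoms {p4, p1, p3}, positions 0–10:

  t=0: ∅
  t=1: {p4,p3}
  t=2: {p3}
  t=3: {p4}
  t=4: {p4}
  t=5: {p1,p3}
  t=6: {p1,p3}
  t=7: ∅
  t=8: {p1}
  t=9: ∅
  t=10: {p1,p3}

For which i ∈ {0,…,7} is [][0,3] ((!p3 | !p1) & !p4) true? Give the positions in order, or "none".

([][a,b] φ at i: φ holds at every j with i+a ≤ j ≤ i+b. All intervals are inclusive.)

none

Evaluate at each i in [0,7]:
  i=0: ✗ (fails at j=1)
  i=1: ✗ (fails at j=1)
  i=2: ✗ (fails at j=3)
  i=3: ✗ (fails at j=3)
  i=4: ✗ (fails at j=4)
  i=5: ✗ (fails at j=5)
  i=6: ✗ (fails at j=6)
  i=7: ✗ (fails at j=10)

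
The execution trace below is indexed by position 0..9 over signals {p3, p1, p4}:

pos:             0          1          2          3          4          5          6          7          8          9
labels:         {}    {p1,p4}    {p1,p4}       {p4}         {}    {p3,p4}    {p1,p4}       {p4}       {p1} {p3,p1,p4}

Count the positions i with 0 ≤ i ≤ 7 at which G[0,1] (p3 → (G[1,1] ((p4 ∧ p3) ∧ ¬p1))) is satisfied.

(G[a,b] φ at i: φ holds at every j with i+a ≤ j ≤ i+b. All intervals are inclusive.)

Evaluate at each i in [0,7]:
  i=0: ✓ (all of [0,1])
  i=1: ✓ (all of [1,2])
  i=2: ✓ (all of [2,3])
  i=3: ✓ (all of [3,4])
  i=4: ✗ (fails at j=5)
  i=5: ✗ (fails at j=5)
  i=6: ✓ (all of [6,7])
  i=7: ✓ (all of [7,8])
Positions where it holds: {0, 1, 2, 3, 6, 7} → 6.

6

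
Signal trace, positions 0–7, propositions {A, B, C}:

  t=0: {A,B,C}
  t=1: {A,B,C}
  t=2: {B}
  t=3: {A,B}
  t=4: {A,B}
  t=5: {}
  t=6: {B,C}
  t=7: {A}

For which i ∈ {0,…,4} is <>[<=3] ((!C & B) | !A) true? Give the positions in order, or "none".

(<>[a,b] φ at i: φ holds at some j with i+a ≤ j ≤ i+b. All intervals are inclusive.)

0, 1, 2, 3, 4

Evaluate at each i in [0,4]:
  i=0: ✓ (witness j=2)
  i=1: ✓ (witness j=2)
  i=2: ✓ (witness j=2)
  i=3: ✓ (witness j=3)
  i=4: ✓ (witness j=4)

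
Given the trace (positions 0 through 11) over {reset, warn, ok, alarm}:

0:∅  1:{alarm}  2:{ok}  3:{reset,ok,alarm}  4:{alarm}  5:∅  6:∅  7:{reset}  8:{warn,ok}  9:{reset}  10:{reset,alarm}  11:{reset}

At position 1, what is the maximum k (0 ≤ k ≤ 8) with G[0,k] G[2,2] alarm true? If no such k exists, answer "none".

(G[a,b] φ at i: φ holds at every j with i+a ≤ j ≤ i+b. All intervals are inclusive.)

G[2,2] alarm must hold from j=1 onward; find where it first fails.
  j=1: holds
  j=2: holds
  j=3: fails
Holds on [1,2], so largest k = 1.

1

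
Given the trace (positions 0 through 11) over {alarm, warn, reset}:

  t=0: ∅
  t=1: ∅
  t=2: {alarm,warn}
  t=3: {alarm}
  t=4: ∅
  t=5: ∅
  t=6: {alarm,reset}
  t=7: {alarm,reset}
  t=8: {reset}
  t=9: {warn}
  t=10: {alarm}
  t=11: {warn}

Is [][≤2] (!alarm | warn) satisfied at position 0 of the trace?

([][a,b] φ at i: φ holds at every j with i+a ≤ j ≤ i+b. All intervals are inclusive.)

Holds

Check (!alarm | warn) at every j in [0,2]:
  j=0: true
  j=1: true
  j=2: true
All positions satisfy it → formula holds.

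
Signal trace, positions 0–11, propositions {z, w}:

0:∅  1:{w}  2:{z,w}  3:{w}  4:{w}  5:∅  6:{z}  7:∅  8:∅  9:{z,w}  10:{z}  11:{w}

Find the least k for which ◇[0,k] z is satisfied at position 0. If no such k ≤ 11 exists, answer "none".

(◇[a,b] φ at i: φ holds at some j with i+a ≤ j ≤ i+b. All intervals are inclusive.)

Scan j = 0,1,… for z:
  j=0: fails
  j=1: fails
  j=2: holds
First hit at j=2, so smallest k = 2-0 = 2.

2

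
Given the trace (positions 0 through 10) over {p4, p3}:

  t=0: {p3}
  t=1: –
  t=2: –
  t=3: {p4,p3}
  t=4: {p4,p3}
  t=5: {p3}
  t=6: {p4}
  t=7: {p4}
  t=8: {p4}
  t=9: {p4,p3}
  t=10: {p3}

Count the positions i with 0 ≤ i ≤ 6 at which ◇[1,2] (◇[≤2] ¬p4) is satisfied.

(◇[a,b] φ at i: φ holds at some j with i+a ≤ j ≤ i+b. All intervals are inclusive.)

Evaluate at each i in [0,6]:
  i=0: ✓ (witness j=1)
  i=1: ✓ (witness j=2)
  i=2: ✓ (witness j=3)
  i=3: ✓ (witness j=4)
  i=4: ✓ (witness j=5)
  i=5: ✗ (none in [6,7])
  i=6: ✓ (witness j=8)
Positions where it holds: {0, 1, 2, 3, 4, 6} → 6.

6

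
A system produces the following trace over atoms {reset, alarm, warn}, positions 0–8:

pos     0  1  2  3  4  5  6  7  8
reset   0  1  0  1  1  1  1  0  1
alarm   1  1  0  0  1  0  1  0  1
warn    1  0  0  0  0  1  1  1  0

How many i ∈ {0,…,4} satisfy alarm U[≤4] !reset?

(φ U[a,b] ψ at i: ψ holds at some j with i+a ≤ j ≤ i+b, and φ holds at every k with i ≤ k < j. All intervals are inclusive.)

Evaluate at each i in [0,4]:
  i=0: ✓ (rhs at j=0)
  i=1: ✓ (rhs at j=2; lhs holds on [1,1])
  i=2: ✓ (rhs at j=2)
  i=3: ✗ (lhs fails at k=3 before rhs at j=7)
  i=4: ✗ (lhs fails at k=5 before rhs at j=7)
Positions where it holds: {0, 1, 2} → 3.

3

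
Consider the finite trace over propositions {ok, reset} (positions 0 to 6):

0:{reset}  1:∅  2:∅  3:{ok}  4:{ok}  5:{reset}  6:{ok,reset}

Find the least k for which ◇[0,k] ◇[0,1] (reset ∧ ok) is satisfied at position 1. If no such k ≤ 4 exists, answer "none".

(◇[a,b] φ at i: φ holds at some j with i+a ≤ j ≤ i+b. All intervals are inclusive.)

Scan j = 1,2,… for ◇[0,1] (reset ∧ ok):
  j=1: fails
  j=2: fails
  j=3: fails
  j=4: fails
  j=5: holds
First hit at j=5, so smallest k = 5-1 = 4.

4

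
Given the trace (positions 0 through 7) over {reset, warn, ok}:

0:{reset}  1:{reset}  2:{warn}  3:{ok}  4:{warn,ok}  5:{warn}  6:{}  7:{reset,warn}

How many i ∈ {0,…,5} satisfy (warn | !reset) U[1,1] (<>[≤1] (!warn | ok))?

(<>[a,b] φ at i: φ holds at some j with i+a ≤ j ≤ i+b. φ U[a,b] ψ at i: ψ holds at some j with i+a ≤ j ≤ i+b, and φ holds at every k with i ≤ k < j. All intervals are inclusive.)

Evaluate at each i in [0,5]:
  i=0: ✗ (lhs fails at k=0 before rhs at j=1)
  i=1: ✗ (lhs fails at k=1 before rhs at j=2)
  i=2: ✓ (rhs at j=3; lhs holds on [2,2])
  i=3: ✓ (rhs at j=4; lhs holds on [3,3])
  i=4: ✓ (rhs at j=5; lhs holds on [4,4])
  i=5: ✓ (rhs at j=6; lhs holds on [5,5])
Positions where it holds: {2, 3, 4, 5} → 4.

4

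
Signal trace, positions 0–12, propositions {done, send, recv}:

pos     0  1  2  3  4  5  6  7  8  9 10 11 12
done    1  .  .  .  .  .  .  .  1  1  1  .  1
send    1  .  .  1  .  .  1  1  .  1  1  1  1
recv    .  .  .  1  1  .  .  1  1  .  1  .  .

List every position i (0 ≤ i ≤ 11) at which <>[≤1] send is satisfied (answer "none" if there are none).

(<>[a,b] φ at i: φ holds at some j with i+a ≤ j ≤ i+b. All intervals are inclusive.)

Evaluate at each i in [0,11]:
  i=0: ✓ (witness j=0)
  i=1: ✗ (none in [1,2])
  i=2: ✓ (witness j=3)
  i=3: ✓ (witness j=3)
  i=4: ✗ (none in [4,5])
  i=5: ✓ (witness j=6)
  i=6: ✓ (witness j=6)
  i=7: ✓ (witness j=7)
  i=8: ✓ (witness j=9)
  i=9: ✓ (witness j=9)
  i=10: ✓ (witness j=10)
  i=11: ✓ (witness j=11)

0, 2, 3, 5, 6, 7, 8, 9, 10, 11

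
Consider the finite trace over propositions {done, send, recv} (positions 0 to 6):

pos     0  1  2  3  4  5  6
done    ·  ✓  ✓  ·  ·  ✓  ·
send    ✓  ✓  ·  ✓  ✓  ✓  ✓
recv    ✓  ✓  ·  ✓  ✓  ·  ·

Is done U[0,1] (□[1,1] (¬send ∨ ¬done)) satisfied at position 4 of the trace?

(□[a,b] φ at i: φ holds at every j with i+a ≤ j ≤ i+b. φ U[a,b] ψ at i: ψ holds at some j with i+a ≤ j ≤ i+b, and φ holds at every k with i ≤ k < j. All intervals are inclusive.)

Does not hold

Need some j in [4,5] with □[1,1] (¬send ∨ ¬done), and done at every k in [4,j-1].
  j=4: □[1,1] (¬send ∨ ¬done) — fails at 5.
  j=5: □[1,1] (¬send ∨ ¬done) holds, but done fails at k=4 → not this j.
No j in the window works → until fails.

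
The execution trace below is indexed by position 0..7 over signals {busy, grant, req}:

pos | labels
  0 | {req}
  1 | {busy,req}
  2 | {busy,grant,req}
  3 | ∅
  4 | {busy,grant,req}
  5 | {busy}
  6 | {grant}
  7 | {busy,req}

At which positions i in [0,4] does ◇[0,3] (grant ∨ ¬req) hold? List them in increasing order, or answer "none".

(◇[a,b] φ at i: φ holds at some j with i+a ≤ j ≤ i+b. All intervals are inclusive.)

Evaluate at each i in [0,4]:
  i=0: ✓ (witness j=2)
  i=1: ✓ (witness j=2)
  i=2: ✓ (witness j=2)
  i=3: ✓ (witness j=3)
  i=4: ✓ (witness j=4)

0, 1, 2, 3, 4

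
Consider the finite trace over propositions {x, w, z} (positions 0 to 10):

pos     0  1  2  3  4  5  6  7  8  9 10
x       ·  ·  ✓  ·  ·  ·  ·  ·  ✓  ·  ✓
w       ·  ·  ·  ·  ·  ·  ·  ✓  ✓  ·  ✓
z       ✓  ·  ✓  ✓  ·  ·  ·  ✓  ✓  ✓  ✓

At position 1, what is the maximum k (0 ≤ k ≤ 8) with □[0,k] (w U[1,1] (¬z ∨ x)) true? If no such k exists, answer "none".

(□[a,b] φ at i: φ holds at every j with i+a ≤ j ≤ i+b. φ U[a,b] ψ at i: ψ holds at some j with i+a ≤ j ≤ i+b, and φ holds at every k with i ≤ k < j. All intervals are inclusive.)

(w U[1,1] (¬z ∨ x)) must hold from j=1 onward; find where it first fails.
  j=1: fails → no k works.

none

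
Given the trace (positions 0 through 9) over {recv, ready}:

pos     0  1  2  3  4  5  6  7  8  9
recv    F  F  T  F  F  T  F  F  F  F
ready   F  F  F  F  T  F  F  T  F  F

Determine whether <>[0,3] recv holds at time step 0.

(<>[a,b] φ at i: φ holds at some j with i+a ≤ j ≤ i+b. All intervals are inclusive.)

Check recv at each j in [0,3]:
  j=0: false
  j=1: false
  j=2: true
  j=3: false
Found at j=2 → formula holds.

True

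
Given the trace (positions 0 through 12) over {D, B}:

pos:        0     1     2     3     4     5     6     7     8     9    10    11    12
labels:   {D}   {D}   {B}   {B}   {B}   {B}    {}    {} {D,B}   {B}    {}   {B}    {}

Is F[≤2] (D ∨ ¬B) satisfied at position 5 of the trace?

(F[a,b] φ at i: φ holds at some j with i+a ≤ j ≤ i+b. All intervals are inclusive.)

Yes

Check (D ∨ ¬B) at each j in [5,7]:
  j=5: false
  j=6: true
  j=7: true
Found at j=6 → formula holds.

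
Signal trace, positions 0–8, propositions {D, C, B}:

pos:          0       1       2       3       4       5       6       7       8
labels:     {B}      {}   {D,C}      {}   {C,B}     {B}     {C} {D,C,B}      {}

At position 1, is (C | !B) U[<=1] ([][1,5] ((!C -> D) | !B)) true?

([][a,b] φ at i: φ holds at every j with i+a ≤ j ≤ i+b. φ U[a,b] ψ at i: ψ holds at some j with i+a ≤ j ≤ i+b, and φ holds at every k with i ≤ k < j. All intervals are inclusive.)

Need some j in [1,2] with [][1,5] ((!C -> D) | !B), and (C | !B) at every k in [1,j-1].
  j=1: [][1,5] ((!C -> D) | !B) — fails at 5.
  j=2: [][1,5] ((!C -> D) | !B) — fails at 5.
No j in the window works → until fails.

No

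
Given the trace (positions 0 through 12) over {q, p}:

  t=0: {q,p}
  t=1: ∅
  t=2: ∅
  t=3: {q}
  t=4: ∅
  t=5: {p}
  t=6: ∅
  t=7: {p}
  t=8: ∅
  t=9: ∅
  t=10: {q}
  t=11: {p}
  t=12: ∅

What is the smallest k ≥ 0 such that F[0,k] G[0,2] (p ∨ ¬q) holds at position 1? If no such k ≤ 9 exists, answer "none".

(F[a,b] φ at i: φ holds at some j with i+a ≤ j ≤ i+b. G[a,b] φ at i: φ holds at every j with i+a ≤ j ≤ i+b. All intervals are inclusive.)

3

Scan j = 1,2,… for G[0,2] (p ∨ ¬q):
  j=1: fails
  j=2: fails
  j=3: fails
  j=4: holds
First hit at j=4, so smallest k = 4-1 = 3.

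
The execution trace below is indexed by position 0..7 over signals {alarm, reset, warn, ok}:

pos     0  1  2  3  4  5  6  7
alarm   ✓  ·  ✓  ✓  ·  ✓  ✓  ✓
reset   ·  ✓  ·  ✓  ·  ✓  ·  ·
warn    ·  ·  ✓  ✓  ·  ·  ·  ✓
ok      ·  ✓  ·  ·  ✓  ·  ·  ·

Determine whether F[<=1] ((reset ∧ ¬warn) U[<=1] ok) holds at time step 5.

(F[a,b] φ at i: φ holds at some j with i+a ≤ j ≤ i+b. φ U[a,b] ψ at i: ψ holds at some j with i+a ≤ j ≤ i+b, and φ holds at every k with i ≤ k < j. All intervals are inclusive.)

No

Check ((reset ∧ ¬warn) U[<=1] ok) at each j in [5,6]:
  j=5: fails
  j=6: fails
No position in the window satisfies it → formula fails.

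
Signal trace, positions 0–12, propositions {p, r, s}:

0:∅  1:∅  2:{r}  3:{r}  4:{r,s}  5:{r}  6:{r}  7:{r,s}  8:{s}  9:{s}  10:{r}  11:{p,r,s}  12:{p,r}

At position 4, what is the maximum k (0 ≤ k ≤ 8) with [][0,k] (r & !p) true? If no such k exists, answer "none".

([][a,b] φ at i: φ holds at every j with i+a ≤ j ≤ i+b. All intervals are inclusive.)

3

(r & !p) must hold from j=4 onward; find where it first fails.
  j=4: holds
  j=5: holds
  j=6: holds
  j=7: holds
  j=8: fails
Holds on [4,7], so largest k = 3.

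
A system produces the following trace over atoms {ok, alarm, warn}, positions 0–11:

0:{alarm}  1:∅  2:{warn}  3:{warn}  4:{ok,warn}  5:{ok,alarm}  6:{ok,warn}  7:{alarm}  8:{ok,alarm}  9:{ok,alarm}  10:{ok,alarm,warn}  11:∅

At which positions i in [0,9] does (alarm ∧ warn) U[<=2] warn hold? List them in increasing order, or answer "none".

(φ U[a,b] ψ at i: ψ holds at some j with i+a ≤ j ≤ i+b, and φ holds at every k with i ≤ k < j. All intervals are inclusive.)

2, 3, 4, 6

Evaluate at each i in [0,9]:
  i=0: ✗ (lhs fails at k=0 before rhs at j=2)
  i=1: ✗ (lhs fails at k=1 before rhs at j=2)
  i=2: ✓ (rhs at j=2)
  i=3: ✓ (rhs at j=3)
  i=4: ✓ (rhs at j=4)
  i=5: ✗ (lhs fails at k=5 before rhs at j=6)
  i=6: ✓ (rhs at j=6)
  i=7: ✗ (no rhs in [7,9])
  i=8: ✗ (lhs fails at k=8 before rhs at j=10)
  i=9: ✗ (lhs fails at k=9 before rhs at j=10)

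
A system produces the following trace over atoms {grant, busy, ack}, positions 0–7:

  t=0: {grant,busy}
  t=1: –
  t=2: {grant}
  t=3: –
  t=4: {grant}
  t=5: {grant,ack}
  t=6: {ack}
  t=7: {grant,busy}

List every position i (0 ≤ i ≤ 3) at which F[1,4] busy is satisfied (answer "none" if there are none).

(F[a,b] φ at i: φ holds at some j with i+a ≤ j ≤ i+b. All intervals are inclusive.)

Evaluate at each i in [0,3]:
  i=0: ✗ (none in [1,4])
  i=1: ✗ (none in [2,5])
  i=2: ✗ (none in [3,6])
  i=3: ✓ (witness j=7)

3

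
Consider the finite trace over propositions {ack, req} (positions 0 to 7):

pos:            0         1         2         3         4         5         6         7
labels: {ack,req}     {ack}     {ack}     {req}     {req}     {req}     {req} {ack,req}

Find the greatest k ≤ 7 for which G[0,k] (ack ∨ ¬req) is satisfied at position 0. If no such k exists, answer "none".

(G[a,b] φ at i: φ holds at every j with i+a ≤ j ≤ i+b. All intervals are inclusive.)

2

(ack ∨ ¬req) must hold from j=0 onward; find where it first fails.
  j=0: holds
  j=1: holds
  j=2: holds
  j=3: fails
Holds on [0,2], so largest k = 2.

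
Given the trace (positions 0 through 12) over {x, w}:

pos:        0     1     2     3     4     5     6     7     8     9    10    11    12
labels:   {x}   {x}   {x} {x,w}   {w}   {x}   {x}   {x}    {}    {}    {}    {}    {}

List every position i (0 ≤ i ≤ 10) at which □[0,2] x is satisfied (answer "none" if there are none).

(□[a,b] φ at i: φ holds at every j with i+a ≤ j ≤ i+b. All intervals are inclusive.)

Evaluate at each i in [0,10]:
  i=0: ✓ (all of [0,2])
  i=1: ✓ (all of [1,3])
  i=2: ✗ (fails at j=4)
  i=3: ✗ (fails at j=4)
  i=4: ✗ (fails at j=4)
  i=5: ✓ (all of [5,7])
  i=6: ✗ (fails at j=8)
  i=7: ✗ (fails at j=8)
  i=8: ✗ (fails at j=8)
  i=9: ✗ (fails at j=9)
  i=10: ✗ (fails at j=10)

0, 1, 5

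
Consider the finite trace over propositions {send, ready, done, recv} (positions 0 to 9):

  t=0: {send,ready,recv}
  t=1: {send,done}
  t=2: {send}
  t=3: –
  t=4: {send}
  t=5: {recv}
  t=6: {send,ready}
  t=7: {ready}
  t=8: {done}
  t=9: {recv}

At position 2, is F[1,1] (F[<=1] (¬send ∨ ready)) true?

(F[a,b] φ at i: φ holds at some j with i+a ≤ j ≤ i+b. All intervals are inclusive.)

Yes

Check F[<=1] (¬send ∨ ready) at each j in [3,3]:
  j=3: holds (witness at 3)
Found at j=3 → formula holds.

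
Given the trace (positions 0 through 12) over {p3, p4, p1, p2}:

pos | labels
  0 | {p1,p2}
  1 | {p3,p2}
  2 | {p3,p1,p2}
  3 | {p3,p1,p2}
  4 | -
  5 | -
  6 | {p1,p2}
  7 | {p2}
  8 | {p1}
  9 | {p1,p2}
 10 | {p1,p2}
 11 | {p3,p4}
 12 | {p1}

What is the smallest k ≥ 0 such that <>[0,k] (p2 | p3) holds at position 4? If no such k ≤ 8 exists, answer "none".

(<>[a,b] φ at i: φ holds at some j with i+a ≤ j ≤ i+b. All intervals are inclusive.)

2

Scan j = 4,5,… for (p2 | p3):
  j=4: fails
  j=5: fails
  j=6: holds
First hit at j=6, so smallest k = 6-4 = 2.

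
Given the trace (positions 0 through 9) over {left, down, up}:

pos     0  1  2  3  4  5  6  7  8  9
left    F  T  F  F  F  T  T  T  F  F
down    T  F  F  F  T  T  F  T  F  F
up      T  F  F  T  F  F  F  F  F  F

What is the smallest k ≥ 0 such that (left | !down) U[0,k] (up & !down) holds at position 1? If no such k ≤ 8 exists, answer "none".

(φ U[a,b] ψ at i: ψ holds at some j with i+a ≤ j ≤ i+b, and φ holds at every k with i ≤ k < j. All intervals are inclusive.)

Need earliest j ≥ 1 with (up & !down), and (left | !down) at every k in [1,j-1].
  j=1: rhs fails.
  j=2: rhs fails.
  j=3: rhs holds; lhs holds on [1,2]. k = 2.

2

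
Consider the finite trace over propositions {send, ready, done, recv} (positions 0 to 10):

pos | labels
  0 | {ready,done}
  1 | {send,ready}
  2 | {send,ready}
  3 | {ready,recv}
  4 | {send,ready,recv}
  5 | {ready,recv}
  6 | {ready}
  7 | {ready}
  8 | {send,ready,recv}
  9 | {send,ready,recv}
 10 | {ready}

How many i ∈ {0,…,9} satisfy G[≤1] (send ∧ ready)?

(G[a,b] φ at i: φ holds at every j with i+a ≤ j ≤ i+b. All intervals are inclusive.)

2

Evaluate at each i in [0,9]:
  i=0: ✗ (fails at j=0)
  i=1: ✓ (all of [1,2])
  i=2: ✗ (fails at j=3)
  i=3: ✗ (fails at j=3)
  i=4: ✗ (fails at j=5)
  i=5: ✗ (fails at j=5)
  i=6: ✗ (fails at j=6)
  i=7: ✗ (fails at j=7)
  i=8: ✓ (all of [8,9])
  i=9: ✗ (fails at j=10)
Positions where it holds: {1, 8} → 2.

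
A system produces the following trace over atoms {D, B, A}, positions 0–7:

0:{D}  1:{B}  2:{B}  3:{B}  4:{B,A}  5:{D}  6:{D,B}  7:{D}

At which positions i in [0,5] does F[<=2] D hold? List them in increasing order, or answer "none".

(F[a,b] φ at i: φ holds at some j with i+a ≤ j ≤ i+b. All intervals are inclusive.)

0, 3, 4, 5

Evaluate at each i in [0,5]:
  i=0: ✓ (witness j=0)
  i=1: ✗ (none in [1,3])
  i=2: ✗ (none in [2,4])
  i=3: ✓ (witness j=5)
  i=4: ✓ (witness j=5)
  i=5: ✓ (witness j=5)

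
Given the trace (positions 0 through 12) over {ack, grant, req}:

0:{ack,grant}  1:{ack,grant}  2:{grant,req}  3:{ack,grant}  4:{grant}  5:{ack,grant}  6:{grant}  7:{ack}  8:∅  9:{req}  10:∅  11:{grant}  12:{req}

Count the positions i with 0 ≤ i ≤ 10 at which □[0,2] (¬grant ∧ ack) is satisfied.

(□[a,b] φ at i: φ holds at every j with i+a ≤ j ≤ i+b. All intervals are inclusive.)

0

Evaluate at each i in [0,10]:
  i=0: ✗ (fails at j=0)
  i=1: ✗ (fails at j=1)
  i=2: ✗ (fails at j=2)
  i=3: ✗ (fails at j=3)
  i=4: ✗ (fails at j=4)
  i=5: ✗ (fails at j=5)
  i=6: ✗ (fails at j=6)
  i=7: ✗ (fails at j=8)
  i=8: ✗ (fails at j=8)
  i=9: ✗ (fails at j=9)
  i=10: ✗ (fails at j=10)
Positions where it holds: {} → 0.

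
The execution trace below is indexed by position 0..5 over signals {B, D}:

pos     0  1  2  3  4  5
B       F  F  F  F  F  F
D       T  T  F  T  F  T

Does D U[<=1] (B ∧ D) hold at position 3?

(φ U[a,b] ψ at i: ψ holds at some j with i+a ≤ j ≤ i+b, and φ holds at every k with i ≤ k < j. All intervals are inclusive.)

Need some j in [3,4] with (B ∧ D), and D at every k in [3,j-1].
  j=3: (B ∧ D) false.
  j=4: (B ∧ D) false.
No j in the window works → until fails.

Does not hold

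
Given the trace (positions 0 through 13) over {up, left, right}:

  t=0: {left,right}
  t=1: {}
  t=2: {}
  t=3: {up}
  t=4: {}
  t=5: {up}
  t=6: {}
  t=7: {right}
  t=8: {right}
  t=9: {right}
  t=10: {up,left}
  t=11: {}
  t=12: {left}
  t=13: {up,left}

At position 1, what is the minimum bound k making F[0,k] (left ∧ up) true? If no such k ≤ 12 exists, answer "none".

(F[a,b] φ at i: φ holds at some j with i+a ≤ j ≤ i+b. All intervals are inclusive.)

Scan j = 1,2,… for (left ∧ up):
  j=1: fails
  j=2: fails
  j=3: fails
  j=4: fails
  j=5: fails
  j=6: fails
  j=7: fails
  j=8: fails
  j=9: fails
  j=10: holds
First hit at j=10, so smallest k = 10-1 = 9.

9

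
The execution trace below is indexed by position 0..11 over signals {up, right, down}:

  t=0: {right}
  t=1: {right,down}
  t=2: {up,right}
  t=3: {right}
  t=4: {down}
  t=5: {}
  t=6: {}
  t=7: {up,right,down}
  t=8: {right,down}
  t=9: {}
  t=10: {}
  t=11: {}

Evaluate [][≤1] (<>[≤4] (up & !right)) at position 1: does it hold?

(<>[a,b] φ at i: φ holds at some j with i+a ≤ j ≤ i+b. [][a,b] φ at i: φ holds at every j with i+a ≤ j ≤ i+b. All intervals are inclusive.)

Check <>[≤4] (up & !right) at every j in [1,2]:
  j=1: fails (none in [1,5])
  j=2: fails (none in [2,6])
Fails at j=1 → formula fails.

No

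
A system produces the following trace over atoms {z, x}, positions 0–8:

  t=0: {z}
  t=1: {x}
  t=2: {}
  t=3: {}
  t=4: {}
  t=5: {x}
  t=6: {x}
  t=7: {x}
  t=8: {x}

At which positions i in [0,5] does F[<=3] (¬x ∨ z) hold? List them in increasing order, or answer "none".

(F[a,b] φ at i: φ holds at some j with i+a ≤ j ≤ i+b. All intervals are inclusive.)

Evaluate at each i in [0,5]:
  i=0: ✓ (witness j=0)
  i=1: ✓ (witness j=2)
  i=2: ✓ (witness j=2)
  i=3: ✓ (witness j=3)
  i=4: ✓ (witness j=4)
  i=5: ✗ (none in [5,8])

0, 1, 2, 3, 4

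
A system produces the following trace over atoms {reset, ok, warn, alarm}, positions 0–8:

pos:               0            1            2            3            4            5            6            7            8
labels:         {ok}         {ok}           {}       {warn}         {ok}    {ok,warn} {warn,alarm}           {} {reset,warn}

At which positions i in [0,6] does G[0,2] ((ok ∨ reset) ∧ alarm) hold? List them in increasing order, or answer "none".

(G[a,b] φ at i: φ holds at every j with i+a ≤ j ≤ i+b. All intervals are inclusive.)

Evaluate at each i in [0,6]:
  i=0: ✗ (fails at j=0)
  i=1: ✗ (fails at j=1)
  i=2: ✗ (fails at j=2)
  i=3: ✗ (fails at j=3)
  i=4: ✗ (fails at j=4)
  i=5: ✗ (fails at j=5)
  i=6: ✗ (fails at j=6)

none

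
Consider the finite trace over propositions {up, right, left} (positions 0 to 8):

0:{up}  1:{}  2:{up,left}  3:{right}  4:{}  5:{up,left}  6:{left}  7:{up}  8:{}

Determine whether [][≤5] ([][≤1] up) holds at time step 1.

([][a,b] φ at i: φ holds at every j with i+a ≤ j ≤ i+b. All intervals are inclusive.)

False

Check [][≤1] up at every j in [1,6]:
  j=1: fails at 1
  j=2: fails at 3
  j=3: fails at 3
  j=4: fails at 4
  j=5: fails at 6
  j=6: fails at 6
Fails at j=1 → formula fails.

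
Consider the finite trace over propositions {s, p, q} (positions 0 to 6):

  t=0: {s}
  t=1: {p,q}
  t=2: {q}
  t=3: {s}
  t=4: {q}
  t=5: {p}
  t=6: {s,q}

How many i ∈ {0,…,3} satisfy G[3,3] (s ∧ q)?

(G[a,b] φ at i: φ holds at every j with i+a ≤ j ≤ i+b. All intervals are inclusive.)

Evaluate at each i in [0,3]:
  i=0: ✗ (fails at j=3)
  i=1: ✗ (fails at j=4)
  i=2: ✗ (fails at j=5)
  i=3: ✓ (all of [6,6])
Positions where it holds: {3} → 1.

1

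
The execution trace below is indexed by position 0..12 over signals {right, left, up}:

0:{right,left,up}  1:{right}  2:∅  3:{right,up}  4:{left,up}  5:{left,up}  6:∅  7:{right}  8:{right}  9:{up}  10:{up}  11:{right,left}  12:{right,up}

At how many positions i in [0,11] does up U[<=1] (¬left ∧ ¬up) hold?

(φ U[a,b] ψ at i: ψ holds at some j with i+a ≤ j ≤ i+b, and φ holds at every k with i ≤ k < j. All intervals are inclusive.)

7

Evaluate at each i in [0,11]:
  i=0: ✓ (rhs at j=1; lhs holds on [0,0])
  i=1: ✓ (rhs at j=1)
  i=2: ✓ (rhs at j=2)
  i=3: ✗ (no rhs in [3,4])
  i=4: ✗ (no rhs in [4,5])
  i=5: ✓ (rhs at j=6; lhs holds on [5,5])
  i=6: ✓ (rhs at j=6)
  i=7: ✓ (rhs at j=7)
  i=8: ✓ (rhs at j=8)
  i=9: ✗ (no rhs in [9,10])
  i=10: ✗ (no rhs in [10,11])
  i=11: ✗ (no rhs in [11,12])
Positions where it holds: {0, 1, 2, 5, 6, 7, 8} → 7.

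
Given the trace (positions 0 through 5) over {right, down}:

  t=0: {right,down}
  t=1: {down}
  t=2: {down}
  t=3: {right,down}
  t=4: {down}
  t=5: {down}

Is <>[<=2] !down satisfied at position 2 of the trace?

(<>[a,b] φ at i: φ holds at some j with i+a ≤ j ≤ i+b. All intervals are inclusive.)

Check !down at each j in [2,4]:
  j=2: false
  j=3: false
  j=4: false
No position in the window satisfies it → formula fails.

Does not hold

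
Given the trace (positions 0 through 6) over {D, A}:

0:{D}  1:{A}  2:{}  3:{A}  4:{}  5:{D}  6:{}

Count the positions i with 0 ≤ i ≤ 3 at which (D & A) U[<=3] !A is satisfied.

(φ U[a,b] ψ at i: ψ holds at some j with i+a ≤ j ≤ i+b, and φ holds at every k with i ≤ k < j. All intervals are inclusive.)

2

Evaluate at each i in [0,3]:
  i=0: ✓ (rhs at j=0)
  i=1: ✗ (lhs fails at k=1 before rhs at j=2)
  i=2: ✓ (rhs at j=2)
  i=3: ✗ (lhs fails at k=3 before rhs at j=4)
Positions where it holds: {0, 2} → 2.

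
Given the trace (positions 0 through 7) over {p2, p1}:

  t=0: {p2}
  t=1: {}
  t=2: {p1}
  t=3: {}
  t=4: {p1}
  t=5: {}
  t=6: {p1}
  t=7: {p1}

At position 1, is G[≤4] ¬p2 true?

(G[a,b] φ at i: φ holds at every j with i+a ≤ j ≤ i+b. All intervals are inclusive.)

Check ¬p2 at every j in [1,5]:
  j=1: true
  j=2: true
  j=3: true
  j=4: true
  j=5: true
All positions satisfy it → formula holds.

True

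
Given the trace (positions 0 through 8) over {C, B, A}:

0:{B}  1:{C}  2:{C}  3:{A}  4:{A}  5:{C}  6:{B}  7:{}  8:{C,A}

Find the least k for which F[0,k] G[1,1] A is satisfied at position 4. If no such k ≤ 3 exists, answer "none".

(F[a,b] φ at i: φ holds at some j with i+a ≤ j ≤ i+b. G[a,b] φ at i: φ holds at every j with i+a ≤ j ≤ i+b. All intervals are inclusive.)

3

Scan j = 4,5,… for G[1,1] A:
  j=4: fails
  j=5: fails
  j=6: fails
  j=7: holds
First hit at j=7, so smallest k = 7-4 = 3.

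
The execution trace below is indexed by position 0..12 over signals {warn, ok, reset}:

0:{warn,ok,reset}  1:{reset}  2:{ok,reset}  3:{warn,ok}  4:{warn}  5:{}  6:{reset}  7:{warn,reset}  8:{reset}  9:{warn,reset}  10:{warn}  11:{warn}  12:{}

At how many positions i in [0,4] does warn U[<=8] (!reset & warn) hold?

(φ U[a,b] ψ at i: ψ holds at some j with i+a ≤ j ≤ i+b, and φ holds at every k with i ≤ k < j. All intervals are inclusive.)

2

Evaluate at each i in [0,4]:
  i=0: ✗ (lhs fails at k=1 before rhs at j=3)
  i=1: ✗ (lhs fails at k=1 before rhs at j=3)
  i=2: ✗ (lhs fails at k=2 before rhs at j=3)
  i=3: ✓ (rhs at j=3)
  i=4: ✓ (rhs at j=4)
Positions where it holds: {3, 4} → 2.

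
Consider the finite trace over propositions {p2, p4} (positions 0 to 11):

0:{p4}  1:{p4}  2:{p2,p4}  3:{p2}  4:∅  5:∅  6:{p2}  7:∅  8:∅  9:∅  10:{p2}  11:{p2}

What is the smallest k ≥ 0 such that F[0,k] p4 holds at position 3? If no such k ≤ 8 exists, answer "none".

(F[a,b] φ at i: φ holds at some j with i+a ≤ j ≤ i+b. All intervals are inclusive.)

Scan j = 3,4,… for p4:
  j=3: fails
  j=4: fails
  j=5: fails
  j=6: fails
  j=7: fails
  j=8: fails
  j=9: fails
  j=10: fails
  j=11: fails
No j in [3,11] satisfies it → none.

none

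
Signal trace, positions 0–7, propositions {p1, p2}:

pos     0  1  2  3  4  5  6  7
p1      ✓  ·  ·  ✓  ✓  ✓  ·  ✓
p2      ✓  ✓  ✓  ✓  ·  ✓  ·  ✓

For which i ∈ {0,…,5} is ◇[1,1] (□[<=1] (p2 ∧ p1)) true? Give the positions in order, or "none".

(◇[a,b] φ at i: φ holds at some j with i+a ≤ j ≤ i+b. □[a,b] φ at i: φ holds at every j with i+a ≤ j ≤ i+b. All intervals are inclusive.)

Evaluate at each i in [0,5]:
  i=0: ✗ (none in [1,1])
  i=1: ✗ (none in [2,2])
  i=2: ✗ (none in [3,3])
  i=3: ✗ (none in [4,4])
  i=4: ✗ (none in [5,5])
  i=5: ✗ (none in [6,6])

none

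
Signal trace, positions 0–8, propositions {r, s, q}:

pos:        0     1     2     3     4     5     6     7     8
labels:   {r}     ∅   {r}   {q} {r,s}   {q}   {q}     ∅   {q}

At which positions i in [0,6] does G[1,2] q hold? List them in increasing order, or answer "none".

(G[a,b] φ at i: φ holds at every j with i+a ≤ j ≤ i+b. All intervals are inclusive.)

Evaluate at each i in [0,6]:
  i=0: ✗ (fails at j=1)
  i=1: ✗ (fails at j=2)
  i=2: ✗ (fails at j=4)
  i=3: ✗ (fails at j=4)
  i=4: ✓ (all of [5,6])
  i=5: ✗ (fails at j=7)
  i=6: ✗ (fails at j=7)

4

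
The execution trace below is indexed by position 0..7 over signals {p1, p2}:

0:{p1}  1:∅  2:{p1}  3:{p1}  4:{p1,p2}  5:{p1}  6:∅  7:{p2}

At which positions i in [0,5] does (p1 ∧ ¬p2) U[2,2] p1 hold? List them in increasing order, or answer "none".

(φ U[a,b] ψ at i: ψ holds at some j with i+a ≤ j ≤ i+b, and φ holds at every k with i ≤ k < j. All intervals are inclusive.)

2

Evaluate at each i in [0,5]:
  i=0: ✗ (lhs fails at k=1 before rhs at j=2)
  i=1: ✗ (lhs fails at k=1 before rhs at j=3)
  i=2: ✓ (rhs at j=4; lhs holds on [2,3])
  i=3: ✗ (lhs fails at k=4 before rhs at j=5)
  i=4: ✗ (no rhs in [6,6])
  i=5: ✗ (no rhs in [7,7])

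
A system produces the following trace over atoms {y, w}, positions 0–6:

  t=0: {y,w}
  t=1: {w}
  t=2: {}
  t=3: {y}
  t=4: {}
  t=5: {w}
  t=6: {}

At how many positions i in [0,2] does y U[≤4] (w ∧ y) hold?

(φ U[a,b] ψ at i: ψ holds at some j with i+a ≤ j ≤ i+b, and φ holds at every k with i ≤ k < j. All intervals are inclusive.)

1

Evaluate at each i in [0,2]:
  i=0: ✓ (rhs at j=0)
  i=1: ✗ (no rhs in [1,5])
  i=2: ✗ (no rhs in [2,6])
Positions where it holds: {0} → 1.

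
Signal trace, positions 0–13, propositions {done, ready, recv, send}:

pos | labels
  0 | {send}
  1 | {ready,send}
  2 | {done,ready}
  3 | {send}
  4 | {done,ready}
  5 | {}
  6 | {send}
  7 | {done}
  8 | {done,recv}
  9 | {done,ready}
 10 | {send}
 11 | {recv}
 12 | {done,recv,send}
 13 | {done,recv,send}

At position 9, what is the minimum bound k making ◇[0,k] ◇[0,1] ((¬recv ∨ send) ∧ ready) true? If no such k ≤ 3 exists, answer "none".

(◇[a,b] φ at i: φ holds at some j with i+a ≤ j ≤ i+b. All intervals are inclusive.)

Scan j = 9,10,… for ◇[0,1] ((¬recv ∨ send) ∧ ready):
  j=9: holds
First hit at j=9, so smallest k = 9-9 = 0.

0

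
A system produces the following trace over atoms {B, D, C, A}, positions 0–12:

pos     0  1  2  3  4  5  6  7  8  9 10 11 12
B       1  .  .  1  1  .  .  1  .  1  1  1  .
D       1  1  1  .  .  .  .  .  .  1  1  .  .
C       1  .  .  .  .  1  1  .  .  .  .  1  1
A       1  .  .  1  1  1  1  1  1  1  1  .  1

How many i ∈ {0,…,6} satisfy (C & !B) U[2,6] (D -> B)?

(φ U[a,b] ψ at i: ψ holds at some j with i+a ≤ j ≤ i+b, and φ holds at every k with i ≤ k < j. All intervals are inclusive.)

1

Evaluate at each i in [0,6]:
  i=0: ✗ (lhs fails at k=0 before rhs at j=3)
  i=1: ✗ (lhs fails at k=1 before rhs at j=3)
  i=2: ✗ (lhs fails at k=2 before rhs at j=4)
  i=3: ✗ (lhs fails at k=3 before rhs at j=5)
  i=4: ✗ (lhs fails at k=4 before rhs at j=6)
  i=5: ✓ (rhs at j=7; lhs holds on [5,6])
  i=6: ✗ (lhs fails at k=7 before rhs at j=8)
Positions where it holds: {5} → 1.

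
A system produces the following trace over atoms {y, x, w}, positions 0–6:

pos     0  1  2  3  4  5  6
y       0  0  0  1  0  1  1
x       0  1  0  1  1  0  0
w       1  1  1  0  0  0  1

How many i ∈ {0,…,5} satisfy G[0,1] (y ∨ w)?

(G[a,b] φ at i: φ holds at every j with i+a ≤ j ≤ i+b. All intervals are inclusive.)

4

Evaluate at each i in [0,5]:
  i=0: ✓ (all of [0,1])
  i=1: ✓ (all of [1,2])
  i=2: ✓ (all of [2,3])
  i=3: ✗ (fails at j=4)
  i=4: ✗ (fails at j=4)
  i=5: ✓ (all of [5,6])
Positions where it holds: {0, 1, 2, 5} → 4.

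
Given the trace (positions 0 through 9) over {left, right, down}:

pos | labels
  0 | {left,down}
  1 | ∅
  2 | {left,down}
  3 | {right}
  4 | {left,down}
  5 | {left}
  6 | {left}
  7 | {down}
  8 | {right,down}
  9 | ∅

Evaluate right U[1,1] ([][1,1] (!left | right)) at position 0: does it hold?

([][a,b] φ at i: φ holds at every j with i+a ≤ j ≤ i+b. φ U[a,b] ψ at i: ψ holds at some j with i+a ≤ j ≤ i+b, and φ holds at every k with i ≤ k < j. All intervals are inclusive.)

No

Need some j in [1,1] with [][1,1] (!left | right), and right at every k in [0,j-1].
  j=1: [][1,1] (!left | right) — fails at 2.
No j in the window works → until fails.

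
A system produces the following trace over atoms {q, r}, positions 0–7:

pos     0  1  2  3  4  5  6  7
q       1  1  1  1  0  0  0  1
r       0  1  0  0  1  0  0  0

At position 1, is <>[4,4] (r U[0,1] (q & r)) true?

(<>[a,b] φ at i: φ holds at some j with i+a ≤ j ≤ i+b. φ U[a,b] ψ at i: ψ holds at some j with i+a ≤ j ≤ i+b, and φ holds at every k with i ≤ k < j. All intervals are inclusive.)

Check (r U[0,1] (q & r)) at each j in [5,5]:
  j=5: fails
No position in the window satisfies it → formula fails.

No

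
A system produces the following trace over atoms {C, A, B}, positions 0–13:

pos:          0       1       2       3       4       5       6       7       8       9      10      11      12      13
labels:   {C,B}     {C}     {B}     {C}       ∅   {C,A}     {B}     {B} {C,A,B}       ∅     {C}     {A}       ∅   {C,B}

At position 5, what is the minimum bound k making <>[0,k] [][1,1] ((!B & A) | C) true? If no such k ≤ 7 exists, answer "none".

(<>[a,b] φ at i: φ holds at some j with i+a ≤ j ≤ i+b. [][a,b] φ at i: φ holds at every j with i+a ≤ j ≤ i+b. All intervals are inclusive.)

Scan j = 5,6,… for [][1,1] ((!B & A) | C):
  j=5: fails
  j=6: fails
  j=7: holds
First hit at j=7, so smallest k = 7-5 = 2.

2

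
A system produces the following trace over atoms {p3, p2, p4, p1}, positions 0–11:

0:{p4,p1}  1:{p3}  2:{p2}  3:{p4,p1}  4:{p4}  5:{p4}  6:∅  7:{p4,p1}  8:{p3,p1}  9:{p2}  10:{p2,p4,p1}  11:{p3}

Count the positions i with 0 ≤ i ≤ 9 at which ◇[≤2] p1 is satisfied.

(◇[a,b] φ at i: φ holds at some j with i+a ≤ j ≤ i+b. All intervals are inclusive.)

Evaluate at each i in [0,9]:
  i=0: ✓ (witness j=0)
  i=1: ✓ (witness j=3)
  i=2: ✓ (witness j=3)
  i=3: ✓ (witness j=3)
  i=4: ✗ (none in [4,6])
  i=5: ✓ (witness j=7)
  i=6: ✓ (witness j=7)
  i=7: ✓ (witness j=7)
  i=8: ✓ (witness j=8)
  i=9: ✓ (witness j=10)
Positions where it holds: {0, 1, 2, 3, 5, 6, 7, 8, 9} → 9.

9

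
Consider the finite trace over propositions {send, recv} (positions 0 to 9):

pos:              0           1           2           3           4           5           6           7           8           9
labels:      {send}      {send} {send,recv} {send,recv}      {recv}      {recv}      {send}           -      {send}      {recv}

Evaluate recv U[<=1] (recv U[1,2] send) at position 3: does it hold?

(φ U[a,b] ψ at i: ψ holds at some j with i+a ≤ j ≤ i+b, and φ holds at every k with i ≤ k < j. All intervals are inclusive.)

Need some j in [3,4] with (recv U[1,2] send), and recv at every k in [3,j-1].
  j=3: (recv U[1,2] send) — fails.
  j=4: (recv U[1,2] send) holds; recv holds at every k in [3,3] → satisfied.

True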